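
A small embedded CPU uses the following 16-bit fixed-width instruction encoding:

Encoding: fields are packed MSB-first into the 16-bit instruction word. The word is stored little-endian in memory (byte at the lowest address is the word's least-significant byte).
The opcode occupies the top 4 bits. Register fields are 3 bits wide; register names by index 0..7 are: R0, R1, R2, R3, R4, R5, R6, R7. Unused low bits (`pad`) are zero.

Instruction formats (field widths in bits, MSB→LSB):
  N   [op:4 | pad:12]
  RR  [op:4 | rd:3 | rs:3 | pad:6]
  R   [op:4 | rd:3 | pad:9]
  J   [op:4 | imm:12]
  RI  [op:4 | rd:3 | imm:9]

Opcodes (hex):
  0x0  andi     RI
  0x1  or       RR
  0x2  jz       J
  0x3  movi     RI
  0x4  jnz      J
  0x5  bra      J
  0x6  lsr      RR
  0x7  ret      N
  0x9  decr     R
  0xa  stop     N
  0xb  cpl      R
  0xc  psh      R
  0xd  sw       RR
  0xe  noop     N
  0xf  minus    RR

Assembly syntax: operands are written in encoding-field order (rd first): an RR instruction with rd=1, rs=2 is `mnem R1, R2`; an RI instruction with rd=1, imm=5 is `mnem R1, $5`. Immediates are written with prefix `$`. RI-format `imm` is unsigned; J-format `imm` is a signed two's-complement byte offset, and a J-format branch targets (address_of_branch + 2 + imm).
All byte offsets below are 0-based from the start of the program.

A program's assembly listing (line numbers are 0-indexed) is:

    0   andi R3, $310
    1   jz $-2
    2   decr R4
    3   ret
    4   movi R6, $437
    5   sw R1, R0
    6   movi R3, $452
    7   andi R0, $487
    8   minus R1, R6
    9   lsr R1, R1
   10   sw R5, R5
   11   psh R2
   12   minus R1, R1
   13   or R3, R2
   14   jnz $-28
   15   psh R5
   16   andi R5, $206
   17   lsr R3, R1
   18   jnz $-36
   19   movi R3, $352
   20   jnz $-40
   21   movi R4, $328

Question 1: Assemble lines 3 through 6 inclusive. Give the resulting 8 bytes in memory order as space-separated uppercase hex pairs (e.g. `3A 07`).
00 70 B5 3D 00 D2 C4 37

line 3 (ret): pack op=0x7:4|pad=0:12 = 0x7000; little→ 00 70
line 4 (movi): pack op=0x3:4|rd=6:3|imm=437:9 = 0x3db5; little→ b5 3d
line 5 (sw): pack op=0xd:4|rd=1:3|rs=0:3|pad=0:6 = 0xd200; little→ 00 d2
line 6 (movi): pack op=0x3:4|rd=3:3|imm=452:9 = 0x37c4; little→ c4 37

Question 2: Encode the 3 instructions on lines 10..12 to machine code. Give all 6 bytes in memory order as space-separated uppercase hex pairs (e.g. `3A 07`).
40 DB 00 C4 40 F2

L10: sw op=0xd:4|rd=5:3|rs=5:3|pad=0:6 ⇒ 0xdb40 ⇒ little 40 db
L11: psh op=0xc:4|rd=2:3|pad=0:9 ⇒ 0xc400 ⇒ little 00 c4
L12: minus op=0xf:4|rd=1:3|rs=1:3|pad=0:6 ⇒ 0xf240 ⇒ little 40 f2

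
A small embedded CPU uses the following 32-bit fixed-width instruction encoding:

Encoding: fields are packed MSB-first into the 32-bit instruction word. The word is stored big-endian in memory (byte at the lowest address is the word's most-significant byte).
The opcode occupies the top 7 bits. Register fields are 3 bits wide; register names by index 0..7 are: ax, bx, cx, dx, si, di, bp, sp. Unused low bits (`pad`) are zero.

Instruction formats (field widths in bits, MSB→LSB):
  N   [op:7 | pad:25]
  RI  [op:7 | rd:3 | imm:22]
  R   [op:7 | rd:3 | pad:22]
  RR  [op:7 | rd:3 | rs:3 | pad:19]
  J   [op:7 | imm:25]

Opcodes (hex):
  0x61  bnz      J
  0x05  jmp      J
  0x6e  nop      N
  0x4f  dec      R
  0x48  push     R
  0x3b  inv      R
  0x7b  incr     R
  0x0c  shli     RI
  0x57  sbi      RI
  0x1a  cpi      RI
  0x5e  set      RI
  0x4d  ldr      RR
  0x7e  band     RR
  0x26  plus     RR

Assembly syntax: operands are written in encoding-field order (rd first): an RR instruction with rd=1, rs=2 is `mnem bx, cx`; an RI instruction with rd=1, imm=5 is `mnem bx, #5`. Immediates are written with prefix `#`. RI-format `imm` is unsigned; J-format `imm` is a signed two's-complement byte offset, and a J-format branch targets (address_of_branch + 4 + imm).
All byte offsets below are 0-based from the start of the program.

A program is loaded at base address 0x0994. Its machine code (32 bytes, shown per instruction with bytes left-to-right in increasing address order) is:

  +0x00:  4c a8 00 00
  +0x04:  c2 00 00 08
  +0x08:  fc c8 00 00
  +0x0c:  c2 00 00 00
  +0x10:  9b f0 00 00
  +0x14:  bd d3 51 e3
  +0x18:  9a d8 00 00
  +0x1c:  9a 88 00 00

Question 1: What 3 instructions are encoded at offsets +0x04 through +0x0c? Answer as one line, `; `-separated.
off 0x04: read c2 00 00 08 as big → 0xc2000008
  top 7b → 0x61 → bnz [J]
  [24:0] imm=8 = #8
off 0x08: read fc c8 00 00 as big → 0xfcc80000
  top 7b → 0x7e → band [RR]
  [24:22] rd=3 = dx
  [21:19] rs=1 = bx
off 0x0c: read c2 00 00 00 as big → 0xc2000000
  top 7b → 0x61 → bnz [J]
  [24:0] imm=0 = #0

bnz #8; band dx, bx; bnz #0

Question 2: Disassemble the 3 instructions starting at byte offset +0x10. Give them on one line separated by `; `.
ldr sp, bp; set sp, #1266147; ldr dx, dx

@+10  big-endian(9b f0 00 00) = 0x9bf00000
  opcode bits[31:25]=0x4d: ldr/RR
  [24:22] rd=7 = sp
  [21:19] rs=6 = bp
@+14  big-endian(bd d3 51 e3) = 0xbdd351e3
  opcode bits[31:25]=0x5e: set/RI
  [24:22] rd=7 = sp
  [21:0] imm=1266147 = #1266147
@+18  big-endian(9a d8 00 00) = 0x9ad80000
  opcode bits[31:25]=0x4d: ldr/RR
  [24:22] rd=3 = dx
  [21:19] rs=3 = dx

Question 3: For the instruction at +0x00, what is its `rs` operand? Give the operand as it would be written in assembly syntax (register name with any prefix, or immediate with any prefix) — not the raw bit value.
[00] 4c a8 00 00 → 0x4ca80000
  op=0x4ca80000>>25=0x26 ⇒ plus (RR)
  rd: (w>>22)&0x7=0x2 → cx
  rs: (w>>19)&0x7=0x5 → di

di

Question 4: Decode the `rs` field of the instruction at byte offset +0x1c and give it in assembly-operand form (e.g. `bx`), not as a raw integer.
bx

[1c] 9a 88 00 00 → 0x9a880000
  top 7b → 0x4d → ldr [RR]
  rd: (w>>22)&0x7=0x2 → cx
  rs: (w>>19)&0x7=0x1 → bx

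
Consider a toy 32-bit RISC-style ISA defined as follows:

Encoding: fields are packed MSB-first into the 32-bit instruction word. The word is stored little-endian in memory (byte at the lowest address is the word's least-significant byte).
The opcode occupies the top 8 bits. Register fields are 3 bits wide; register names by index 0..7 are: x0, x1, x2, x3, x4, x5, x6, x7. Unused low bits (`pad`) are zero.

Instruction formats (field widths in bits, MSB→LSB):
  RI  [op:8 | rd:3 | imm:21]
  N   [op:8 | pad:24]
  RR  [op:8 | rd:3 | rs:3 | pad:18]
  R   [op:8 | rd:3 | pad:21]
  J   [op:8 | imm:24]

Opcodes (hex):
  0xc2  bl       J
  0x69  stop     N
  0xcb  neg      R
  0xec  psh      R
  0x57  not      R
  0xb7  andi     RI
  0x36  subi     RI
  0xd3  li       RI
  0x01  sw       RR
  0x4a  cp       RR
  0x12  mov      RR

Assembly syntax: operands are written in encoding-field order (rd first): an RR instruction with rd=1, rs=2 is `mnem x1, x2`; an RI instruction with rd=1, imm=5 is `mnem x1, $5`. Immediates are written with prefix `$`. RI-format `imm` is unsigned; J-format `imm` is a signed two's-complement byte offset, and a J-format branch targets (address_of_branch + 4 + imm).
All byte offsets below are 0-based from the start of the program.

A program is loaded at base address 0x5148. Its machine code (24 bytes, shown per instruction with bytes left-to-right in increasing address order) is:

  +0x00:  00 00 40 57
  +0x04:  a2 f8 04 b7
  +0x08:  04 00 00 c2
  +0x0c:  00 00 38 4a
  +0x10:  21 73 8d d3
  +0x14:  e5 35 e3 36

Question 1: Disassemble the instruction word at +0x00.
off 0x00: read 00 00 40 57 as little → 0x57400000
  opcode bits[31:24]=0x57: not/R
  rd@[23:21]=0x2 ⇒ x2

not x2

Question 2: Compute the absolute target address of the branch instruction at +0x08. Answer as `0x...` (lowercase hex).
off 0x08: read 04 00 00 c2 as little → 0xc2000004
  op=0xc2000004>>24=0xc2 ⇒ bl (J)
  imm@[23:0]=0x4 ⇒ $4
  target = base 0x5148 + off 0x08 + 4 + imm 4 = 0x5158

0x5158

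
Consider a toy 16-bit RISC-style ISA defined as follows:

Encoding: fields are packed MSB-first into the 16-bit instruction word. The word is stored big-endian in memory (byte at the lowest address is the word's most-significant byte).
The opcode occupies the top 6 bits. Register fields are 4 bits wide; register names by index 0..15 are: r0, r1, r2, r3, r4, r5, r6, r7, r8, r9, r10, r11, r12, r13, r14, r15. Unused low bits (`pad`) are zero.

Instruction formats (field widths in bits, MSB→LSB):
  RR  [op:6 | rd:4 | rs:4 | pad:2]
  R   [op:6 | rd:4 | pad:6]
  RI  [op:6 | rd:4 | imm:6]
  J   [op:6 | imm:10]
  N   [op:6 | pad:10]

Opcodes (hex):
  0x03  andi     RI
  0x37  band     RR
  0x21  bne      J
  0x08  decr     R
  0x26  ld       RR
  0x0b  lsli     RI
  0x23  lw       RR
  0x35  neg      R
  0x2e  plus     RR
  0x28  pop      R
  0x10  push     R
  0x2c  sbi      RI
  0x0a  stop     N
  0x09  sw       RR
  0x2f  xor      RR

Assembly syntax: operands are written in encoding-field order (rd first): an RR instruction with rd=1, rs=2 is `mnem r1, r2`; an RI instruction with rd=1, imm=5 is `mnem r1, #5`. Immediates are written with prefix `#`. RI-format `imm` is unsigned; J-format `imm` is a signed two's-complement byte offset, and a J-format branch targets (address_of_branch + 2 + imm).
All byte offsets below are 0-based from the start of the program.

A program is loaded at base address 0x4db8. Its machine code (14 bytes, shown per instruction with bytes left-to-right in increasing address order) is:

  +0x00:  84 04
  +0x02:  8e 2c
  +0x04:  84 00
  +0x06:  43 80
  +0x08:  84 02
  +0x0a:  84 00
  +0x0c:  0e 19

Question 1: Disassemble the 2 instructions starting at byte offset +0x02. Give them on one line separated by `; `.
[02] 8e 2c → 0x8e2c
  opcode bits[15:10]=0x23: lw/RR
  [9:6] rd=8 = r8
  [5:2] rs=11 = r11
[04] 84 00 → 0x8400
  opcode bits[15:10]=0x21: bne/J
  [9:0] imm=0 = #0

lw r8, r11; bne #0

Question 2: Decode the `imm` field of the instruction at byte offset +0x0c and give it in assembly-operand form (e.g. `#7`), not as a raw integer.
#25

+0x0c: 0e 19 ⇒ word 0x0e19 (big)
  top 6b → 0x3 → andi [RI]
  rd@[9:6]=0x8 ⇒ r8
  imm@[5:0]=0x19 ⇒ #25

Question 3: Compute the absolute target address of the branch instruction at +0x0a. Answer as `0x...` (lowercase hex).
@+0a  big-endian(84 00) = 0x8400
  opcode bits[15:10]=0x21: bne/J
  imm@[9:0]=0x0 ⇒ #0
  target = base 0x4db8 + off 0x0a + 2 + imm 0 = 0x4dc4

0x4dc4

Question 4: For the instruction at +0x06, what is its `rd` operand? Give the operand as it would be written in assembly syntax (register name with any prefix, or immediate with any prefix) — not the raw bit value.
r14

+0x06: 43 80 ⇒ word 0x4380 (big)
  top 6b → 0x10 → push [R]
  rd: (w>>6)&0xf=0xe → r14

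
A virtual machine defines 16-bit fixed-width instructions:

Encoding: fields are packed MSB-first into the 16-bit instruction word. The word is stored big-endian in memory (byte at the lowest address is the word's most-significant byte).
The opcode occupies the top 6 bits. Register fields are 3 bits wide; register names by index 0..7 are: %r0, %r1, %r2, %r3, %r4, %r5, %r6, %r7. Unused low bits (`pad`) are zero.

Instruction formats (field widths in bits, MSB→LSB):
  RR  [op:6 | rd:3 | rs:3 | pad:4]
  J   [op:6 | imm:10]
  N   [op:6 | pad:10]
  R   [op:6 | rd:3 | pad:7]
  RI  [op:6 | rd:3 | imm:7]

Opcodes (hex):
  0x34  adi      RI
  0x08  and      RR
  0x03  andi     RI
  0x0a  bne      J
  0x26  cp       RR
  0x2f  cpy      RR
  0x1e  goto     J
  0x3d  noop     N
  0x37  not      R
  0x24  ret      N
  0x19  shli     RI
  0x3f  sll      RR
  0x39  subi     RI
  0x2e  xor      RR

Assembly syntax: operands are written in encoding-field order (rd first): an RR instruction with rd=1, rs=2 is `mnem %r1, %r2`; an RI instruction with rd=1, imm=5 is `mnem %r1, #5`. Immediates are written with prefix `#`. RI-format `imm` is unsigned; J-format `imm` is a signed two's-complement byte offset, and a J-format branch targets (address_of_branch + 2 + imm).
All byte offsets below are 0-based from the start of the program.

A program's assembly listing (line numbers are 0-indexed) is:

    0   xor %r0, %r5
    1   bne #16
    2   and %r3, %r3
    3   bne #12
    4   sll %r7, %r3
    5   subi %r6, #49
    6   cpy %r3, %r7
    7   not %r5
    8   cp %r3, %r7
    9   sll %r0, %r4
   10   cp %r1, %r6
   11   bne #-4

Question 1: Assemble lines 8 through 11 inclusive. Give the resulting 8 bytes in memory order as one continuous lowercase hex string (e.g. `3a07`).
L8: cp op=0x26:6|rd=3:3|rs=7:3|pad=0:4 ⇒ 0x99f0 ⇒ big 99 f0
L9: sll op=0x3f:6|rd=0:3|rs=4:3|pad=0:4 ⇒ 0xfc40 ⇒ big fc 40
L10: cp op=0x26:6|rd=1:3|rs=6:3|pad=0:4 ⇒ 0x98e0 ⇒ big 98 e0
L11: bne op=0xa:6|imm=-4:10 ⇒ 0x2bfc ⇒ big 2b fc

99f0fc4098e02bfc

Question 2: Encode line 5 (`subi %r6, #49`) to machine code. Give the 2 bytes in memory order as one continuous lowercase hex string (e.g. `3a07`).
line 5 (subi): pack op=0x39:6|rd=6:3|imm=49:7 = 0xe731; big→ e7 31

e731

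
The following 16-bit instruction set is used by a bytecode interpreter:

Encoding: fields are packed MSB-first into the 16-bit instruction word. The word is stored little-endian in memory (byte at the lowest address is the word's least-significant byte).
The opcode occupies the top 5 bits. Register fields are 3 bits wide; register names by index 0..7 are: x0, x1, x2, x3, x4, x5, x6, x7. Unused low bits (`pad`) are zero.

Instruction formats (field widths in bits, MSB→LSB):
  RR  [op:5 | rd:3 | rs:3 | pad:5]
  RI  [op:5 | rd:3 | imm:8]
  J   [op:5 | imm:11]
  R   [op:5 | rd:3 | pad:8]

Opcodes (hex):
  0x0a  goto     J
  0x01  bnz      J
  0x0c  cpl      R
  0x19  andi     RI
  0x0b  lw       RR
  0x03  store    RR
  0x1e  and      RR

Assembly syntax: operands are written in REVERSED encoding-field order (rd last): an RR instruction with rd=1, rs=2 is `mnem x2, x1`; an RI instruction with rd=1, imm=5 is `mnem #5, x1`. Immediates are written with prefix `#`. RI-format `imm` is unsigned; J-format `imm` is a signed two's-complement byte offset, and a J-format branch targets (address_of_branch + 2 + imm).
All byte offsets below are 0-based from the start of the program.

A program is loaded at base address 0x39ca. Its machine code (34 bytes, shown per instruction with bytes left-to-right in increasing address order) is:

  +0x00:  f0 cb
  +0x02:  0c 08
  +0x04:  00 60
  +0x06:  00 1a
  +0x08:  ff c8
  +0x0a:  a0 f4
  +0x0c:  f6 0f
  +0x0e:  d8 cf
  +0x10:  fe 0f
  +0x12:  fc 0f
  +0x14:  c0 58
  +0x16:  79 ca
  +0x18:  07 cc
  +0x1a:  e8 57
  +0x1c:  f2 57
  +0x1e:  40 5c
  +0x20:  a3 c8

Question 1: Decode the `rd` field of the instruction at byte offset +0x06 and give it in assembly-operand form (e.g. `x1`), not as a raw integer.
[06] 00 1a → 0x1a00
  top 5b → 0x3 → store [RR]
  [10:8] rd=2 = x2
  [7:5] rs=0 = x0

x2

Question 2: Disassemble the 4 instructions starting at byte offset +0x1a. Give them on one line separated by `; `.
+0x1a: e8 57 ⇒ word 0x57e8 (little)
  top 5b → 0xa → goto [J]
  imm@[10:0]=0x7e8 (s11→-24) ⇒ #-24
+0x1c: f2 57 ⇒ word 0x57f2 (little)
  top 5b → 0xa → goto [J]
  imm@[10:0]=0x7f2 (s11→-14) ⇒ #-14
+0x1e: 40 5c ⇒ word 0x5c40 (little)
  top 5b → 0xb → lw [RR]
  rd@[10:8]=0x4 ⇒ x4
  rs@[7:5]=0x2 ⇒ x2
+0x20: a3 c8 ⇒ word 0xc8a3 (little)
  top 5b → 0x19 → andi [RI]
  rd@[10:8]=0x0 ⇒ x0
  imm@[7:0]=0xa3 ⇒ #163

goto #-24; goto #-14; lw x2, x4; andi #163, x0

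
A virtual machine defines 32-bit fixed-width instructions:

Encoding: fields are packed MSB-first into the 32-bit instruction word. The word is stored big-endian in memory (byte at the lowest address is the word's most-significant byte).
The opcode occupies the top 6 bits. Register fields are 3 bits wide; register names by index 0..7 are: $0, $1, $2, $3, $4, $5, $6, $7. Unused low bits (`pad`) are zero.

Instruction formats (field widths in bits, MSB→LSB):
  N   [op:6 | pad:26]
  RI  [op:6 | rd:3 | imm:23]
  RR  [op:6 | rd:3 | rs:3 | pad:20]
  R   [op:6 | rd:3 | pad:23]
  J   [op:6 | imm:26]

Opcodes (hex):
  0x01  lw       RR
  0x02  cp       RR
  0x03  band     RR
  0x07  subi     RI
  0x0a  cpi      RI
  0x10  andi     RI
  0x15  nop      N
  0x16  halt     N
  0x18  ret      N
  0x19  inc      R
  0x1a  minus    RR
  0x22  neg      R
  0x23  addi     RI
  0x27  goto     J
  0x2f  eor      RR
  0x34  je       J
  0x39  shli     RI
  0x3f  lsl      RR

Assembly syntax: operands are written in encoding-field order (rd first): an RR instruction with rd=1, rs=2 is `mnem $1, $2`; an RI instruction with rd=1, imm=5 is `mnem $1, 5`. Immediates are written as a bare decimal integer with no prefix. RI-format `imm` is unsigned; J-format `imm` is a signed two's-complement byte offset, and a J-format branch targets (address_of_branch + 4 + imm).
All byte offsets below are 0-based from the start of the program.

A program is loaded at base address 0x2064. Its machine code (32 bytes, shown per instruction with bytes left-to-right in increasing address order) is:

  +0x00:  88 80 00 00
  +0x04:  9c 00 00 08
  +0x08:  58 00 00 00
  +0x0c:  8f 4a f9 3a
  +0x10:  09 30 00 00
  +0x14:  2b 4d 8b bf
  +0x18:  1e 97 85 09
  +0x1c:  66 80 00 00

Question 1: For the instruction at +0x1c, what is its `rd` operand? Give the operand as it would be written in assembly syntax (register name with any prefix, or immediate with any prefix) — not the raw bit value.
+0x1c: 66 80 00 00 ⇒ word 0x66800000 (big)
  op=0x66800000>>26=0x19 ⇒ inc (R)
  [25:23] rd=5 = $5

$5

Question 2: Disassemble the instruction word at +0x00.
neg $1

off 0x00: read 88 80 00 00 as big → 0x88800000
  opcode bits[31:26]=0x22: neg/R
  rd@[25:23]=0x1 ⇒ $1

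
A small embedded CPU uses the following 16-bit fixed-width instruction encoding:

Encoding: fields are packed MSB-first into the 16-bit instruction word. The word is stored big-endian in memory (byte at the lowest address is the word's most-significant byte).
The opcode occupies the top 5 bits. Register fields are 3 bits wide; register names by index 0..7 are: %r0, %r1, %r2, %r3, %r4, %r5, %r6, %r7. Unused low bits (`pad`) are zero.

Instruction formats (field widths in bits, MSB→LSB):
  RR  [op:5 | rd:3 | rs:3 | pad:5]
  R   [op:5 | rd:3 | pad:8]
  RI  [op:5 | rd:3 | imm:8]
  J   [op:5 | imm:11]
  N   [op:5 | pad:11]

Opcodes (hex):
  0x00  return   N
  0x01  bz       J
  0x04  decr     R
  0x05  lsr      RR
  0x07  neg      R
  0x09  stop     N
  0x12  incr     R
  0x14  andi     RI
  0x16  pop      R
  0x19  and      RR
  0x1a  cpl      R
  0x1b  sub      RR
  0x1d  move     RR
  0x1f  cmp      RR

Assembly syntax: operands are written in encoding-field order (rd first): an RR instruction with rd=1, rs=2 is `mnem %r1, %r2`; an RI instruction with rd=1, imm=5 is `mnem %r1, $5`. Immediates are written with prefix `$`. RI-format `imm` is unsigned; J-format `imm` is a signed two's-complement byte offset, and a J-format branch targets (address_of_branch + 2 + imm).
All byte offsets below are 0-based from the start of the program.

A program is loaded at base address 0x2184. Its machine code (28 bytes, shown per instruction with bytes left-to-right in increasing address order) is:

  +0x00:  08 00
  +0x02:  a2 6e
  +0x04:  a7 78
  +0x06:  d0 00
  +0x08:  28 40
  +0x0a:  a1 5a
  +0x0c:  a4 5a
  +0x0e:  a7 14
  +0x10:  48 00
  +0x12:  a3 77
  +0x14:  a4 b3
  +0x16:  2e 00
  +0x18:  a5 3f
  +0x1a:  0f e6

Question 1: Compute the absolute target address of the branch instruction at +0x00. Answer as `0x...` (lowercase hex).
0x2186

[00] 08 00 → 0x0800
  top 5b → 0x1 → bz [J]
  [10:0] imm=0 = $0
  target = base 0x2184 + off 0x00 + 2 + imm 0 = 0x2186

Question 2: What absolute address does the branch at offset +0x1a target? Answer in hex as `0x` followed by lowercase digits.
0x2186

+0x1a: 0f e6 ⇒ word 0x0fe6 (big)
  opcode bits[15:11]=0x1: bz/J
  [10:0] imm=2022 (s11→-26) = $-26
  target = base 0x2184 + off 0x1a + 2 + imm -26 = 0x2186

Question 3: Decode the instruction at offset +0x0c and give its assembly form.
andi %r4, $90

+0x0c: a4 5a ⇒ word 0xa45a (big)
  top 5b → 0x14 → andi [RI]
  rd: (w>>8)&0x7=0x4 → %r4
  imm: (w>>0)&0xff=0x5a → $90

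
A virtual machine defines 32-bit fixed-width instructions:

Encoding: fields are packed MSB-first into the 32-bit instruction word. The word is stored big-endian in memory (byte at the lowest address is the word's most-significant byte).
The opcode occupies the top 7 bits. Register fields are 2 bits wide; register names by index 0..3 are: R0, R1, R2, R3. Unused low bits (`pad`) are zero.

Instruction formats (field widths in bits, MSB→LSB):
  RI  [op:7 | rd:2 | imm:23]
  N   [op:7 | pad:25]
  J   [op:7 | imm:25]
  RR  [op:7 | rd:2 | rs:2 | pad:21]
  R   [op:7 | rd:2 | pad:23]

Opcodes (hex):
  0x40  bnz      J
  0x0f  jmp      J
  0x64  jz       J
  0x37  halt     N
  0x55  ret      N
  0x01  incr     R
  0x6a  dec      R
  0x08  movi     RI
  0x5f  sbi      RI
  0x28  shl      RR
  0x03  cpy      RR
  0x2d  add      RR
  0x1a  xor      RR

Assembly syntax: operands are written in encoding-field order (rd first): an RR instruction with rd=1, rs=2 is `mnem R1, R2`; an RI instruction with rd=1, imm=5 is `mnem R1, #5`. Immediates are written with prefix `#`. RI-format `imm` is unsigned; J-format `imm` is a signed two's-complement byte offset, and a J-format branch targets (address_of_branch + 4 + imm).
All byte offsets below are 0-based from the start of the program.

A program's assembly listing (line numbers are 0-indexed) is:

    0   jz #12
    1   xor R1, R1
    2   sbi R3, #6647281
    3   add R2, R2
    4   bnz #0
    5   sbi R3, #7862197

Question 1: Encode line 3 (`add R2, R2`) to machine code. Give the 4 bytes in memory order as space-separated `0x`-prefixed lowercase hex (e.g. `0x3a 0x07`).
3. add fields op=0x2d:7|rd=2:2|rs=2:2|pad=0:21 → word 5b400000h → 5b 40 00 00

0x5b 0x40 0x00 0x00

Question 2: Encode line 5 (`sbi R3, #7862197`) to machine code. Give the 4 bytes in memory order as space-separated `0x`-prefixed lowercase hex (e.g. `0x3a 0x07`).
line 5 (sbi): pack op=0x5f:7|rd=3:2|imm=7862197:23 = 0xbff7f7b5; big→ bf f7 f7 b5

0xbf 0xf7 0xf7 0xb5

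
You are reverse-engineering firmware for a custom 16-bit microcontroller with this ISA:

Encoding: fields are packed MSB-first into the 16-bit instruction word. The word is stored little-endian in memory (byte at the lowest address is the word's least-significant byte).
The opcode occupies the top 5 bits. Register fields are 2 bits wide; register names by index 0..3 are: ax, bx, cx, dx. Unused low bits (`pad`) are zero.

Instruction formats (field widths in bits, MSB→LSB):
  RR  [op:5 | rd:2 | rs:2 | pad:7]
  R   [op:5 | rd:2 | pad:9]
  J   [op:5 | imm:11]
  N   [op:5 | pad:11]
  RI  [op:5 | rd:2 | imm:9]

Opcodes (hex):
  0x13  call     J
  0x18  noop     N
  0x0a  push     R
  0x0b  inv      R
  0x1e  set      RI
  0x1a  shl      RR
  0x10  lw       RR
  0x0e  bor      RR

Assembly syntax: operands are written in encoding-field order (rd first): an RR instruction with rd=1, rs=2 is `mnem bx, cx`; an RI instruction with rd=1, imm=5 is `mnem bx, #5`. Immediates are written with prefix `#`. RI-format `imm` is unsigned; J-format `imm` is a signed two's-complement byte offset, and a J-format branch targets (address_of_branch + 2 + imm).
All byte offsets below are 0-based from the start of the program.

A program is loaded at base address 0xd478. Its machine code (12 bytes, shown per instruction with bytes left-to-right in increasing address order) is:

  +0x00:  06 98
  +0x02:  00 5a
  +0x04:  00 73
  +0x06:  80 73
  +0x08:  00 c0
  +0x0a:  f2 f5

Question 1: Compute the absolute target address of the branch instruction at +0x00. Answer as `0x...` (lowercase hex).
0xd480

@+00  little-endian(06 98) = 0x9806
  op=0x9806>>11=0x13 ⇒ call (J)
  imm@[10:0]=0x6 ⇒ #6
  target = base 0xd478 + off 0x00 + 2 + imm 6 = 0xd480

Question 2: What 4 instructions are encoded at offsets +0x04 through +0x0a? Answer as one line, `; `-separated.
bor bx, cx; bor bx, dx; noop; set cx, #498

[04] 00 73 → 0x7300
  top 5b → 0xe → bor [RR]
  [10:9] rd=1 = bx
  [8:7] rs=2 = cx
[06] 80 73 → 0x7380
  top 5b → 0xe → bor [RR]
  [10:9] rd=1 = bx
  [8:7] rs=3 = dx
[08] 00 c0 → 0xc000
  top 5b → 0x18 → noop [N]
[0a] f2 f5 → 0xf5f2
  top 5b → 0x1e → set [RI]
  [10:9] rd=2 = cx
  [8:0] imm=498 = #498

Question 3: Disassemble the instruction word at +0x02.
@+02  little-endian(00 5a) = 0x5a00
  op=0x5a00>>11=0xb ⇒ inv (R)
  [10:9] rd=1 = bx

inv bx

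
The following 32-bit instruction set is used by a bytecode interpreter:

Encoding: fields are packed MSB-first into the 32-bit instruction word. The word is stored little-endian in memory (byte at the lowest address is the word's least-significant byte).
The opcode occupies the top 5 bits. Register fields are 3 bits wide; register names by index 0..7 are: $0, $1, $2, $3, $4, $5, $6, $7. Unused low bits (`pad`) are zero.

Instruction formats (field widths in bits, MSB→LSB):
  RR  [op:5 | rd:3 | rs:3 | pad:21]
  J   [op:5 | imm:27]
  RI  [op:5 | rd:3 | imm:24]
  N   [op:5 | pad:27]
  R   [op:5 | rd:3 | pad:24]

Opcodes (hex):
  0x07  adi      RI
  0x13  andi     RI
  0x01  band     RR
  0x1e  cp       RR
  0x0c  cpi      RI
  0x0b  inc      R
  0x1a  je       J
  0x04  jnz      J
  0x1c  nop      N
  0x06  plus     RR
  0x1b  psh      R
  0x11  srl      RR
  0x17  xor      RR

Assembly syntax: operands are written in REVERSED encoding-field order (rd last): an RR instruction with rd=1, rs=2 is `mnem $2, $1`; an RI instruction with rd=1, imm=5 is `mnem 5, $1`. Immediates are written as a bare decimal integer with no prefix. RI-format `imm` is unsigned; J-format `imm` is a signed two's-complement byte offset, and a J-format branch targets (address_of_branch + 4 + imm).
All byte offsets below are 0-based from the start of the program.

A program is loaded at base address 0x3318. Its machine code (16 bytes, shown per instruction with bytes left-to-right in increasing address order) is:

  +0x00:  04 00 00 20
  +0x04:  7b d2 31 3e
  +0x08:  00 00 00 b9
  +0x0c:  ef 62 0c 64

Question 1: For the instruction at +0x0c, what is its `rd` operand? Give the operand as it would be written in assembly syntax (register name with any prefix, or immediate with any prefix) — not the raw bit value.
$4

[0c] ef 62 0c 64 → 0x640c62ef
  top 5b → 0xc → cpi [RI]
  rd: (w>>24)&0x7=0x4 → $4
  imm: (w>>0)&0xffffff=0xc62ef → 811759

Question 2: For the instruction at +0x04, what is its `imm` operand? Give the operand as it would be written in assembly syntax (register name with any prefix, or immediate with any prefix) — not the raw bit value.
3265147

[04] 7b d2 31 3e → 0x3e31d27b
  top 5b → 0x7 → adi [RI]
  rd: (w>>24)&0x7=0x6 → $6
  imm: (w>>0)&0xffffff=0x31d27b → 3265147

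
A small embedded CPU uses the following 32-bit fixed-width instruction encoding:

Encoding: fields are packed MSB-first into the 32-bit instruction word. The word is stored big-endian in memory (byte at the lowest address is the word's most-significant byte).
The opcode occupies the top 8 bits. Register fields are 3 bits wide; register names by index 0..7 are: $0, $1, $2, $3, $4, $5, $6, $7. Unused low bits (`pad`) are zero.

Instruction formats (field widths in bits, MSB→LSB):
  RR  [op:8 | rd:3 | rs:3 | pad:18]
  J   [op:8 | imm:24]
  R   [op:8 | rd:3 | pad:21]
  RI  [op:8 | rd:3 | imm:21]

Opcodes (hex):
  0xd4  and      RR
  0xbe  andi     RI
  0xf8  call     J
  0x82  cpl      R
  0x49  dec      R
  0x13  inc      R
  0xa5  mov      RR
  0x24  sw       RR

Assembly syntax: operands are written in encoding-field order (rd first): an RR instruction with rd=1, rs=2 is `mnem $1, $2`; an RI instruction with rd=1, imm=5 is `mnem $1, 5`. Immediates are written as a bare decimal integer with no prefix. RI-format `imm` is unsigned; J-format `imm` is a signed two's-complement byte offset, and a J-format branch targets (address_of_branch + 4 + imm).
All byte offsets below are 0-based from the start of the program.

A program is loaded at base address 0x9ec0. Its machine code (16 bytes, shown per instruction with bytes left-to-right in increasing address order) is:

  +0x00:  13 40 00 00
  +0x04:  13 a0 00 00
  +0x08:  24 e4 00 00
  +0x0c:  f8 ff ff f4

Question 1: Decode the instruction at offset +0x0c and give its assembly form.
@+0c  big-endian(f8 ff ff f4) = 0xf8fffff4
  opcode bits[31:24]=0xf8: call/J
  imm: (w>>0)&0xffffff=0xfffff4 (s24→-12) → -12

call -12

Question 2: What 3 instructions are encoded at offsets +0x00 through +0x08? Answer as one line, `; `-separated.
@+00  big-endian(13 40 00 00) = 0x13400000
  op=0x13400000>>24=0x13 ⇒ inc (R)
  [23:21] rd=2 = $2
@+04  big-endian(13 a0 00 00) = 0x13a00000
  op=0x13a00000>>24=0x13 ⇒ inc (R)
  [23:21] rd=5 = $5
@+08  big-endian(24 e4 00 00) = 0x24e40000
  op=0x24e40000>>24=0x24 ⇒ sw (RR)
  [23:21] rd=7 = $7
  [20:18] rs=1 = $1

inc $2; inc $5; sw $7, $1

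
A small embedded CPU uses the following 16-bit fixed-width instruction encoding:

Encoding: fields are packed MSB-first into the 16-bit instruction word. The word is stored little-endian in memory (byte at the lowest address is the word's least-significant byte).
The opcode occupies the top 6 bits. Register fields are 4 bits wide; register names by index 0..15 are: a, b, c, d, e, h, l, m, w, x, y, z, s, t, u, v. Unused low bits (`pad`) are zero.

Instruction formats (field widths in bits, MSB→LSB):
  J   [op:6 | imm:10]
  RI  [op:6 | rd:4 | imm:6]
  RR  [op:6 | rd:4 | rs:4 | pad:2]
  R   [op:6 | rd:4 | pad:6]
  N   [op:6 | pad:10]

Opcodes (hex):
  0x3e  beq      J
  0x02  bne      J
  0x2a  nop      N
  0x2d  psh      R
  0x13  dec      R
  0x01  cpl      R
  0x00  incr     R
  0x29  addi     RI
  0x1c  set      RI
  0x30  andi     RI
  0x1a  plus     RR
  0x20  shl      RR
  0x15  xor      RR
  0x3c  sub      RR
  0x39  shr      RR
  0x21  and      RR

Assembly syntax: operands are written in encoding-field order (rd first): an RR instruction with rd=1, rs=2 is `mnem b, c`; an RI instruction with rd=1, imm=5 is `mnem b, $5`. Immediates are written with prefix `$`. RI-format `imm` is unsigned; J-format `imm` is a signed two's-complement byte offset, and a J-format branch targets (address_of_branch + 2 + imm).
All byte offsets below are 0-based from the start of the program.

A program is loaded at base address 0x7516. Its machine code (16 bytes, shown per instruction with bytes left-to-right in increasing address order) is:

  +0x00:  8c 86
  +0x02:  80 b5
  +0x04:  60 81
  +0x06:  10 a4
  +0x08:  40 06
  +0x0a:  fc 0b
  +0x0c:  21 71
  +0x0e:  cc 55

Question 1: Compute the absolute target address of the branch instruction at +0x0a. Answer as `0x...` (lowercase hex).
+0x0a: fc 0b ⇒ word 0x0bfc (little)
  top 6b → 0x2 → bne [J]
  imm@[9:0]=0x3fc (s10→-4) ⇒ $-4
  target = base 0x7516 + off 0x0a + 2 + imm -4 = 0x751e

0x751e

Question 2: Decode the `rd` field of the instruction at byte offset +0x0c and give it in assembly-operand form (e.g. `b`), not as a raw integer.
+0x0c: 21 71 ⇒ word 0x7121 (little)
  opcode bits[15:10]=0x1c: set/RI
  [9:6] rd=4 = e
  [5:0] imm=33 = $33

e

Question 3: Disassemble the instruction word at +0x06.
+0x06: 10 a4 ⇒ word 0xa410 (little)
  opcode bits[15:10]=0x29: addi/RI
  rd@[9:6]=0x0 ⇒ a
  imm@[5:0]=0x10 ⇒ $16

addi a, $16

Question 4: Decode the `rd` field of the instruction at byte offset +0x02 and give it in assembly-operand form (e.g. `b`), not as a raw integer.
@+02  little-endian(80 b5) = 0xb580
  top 6b → 0x2d → psh [R]
  [9:6] rd=6 = l

l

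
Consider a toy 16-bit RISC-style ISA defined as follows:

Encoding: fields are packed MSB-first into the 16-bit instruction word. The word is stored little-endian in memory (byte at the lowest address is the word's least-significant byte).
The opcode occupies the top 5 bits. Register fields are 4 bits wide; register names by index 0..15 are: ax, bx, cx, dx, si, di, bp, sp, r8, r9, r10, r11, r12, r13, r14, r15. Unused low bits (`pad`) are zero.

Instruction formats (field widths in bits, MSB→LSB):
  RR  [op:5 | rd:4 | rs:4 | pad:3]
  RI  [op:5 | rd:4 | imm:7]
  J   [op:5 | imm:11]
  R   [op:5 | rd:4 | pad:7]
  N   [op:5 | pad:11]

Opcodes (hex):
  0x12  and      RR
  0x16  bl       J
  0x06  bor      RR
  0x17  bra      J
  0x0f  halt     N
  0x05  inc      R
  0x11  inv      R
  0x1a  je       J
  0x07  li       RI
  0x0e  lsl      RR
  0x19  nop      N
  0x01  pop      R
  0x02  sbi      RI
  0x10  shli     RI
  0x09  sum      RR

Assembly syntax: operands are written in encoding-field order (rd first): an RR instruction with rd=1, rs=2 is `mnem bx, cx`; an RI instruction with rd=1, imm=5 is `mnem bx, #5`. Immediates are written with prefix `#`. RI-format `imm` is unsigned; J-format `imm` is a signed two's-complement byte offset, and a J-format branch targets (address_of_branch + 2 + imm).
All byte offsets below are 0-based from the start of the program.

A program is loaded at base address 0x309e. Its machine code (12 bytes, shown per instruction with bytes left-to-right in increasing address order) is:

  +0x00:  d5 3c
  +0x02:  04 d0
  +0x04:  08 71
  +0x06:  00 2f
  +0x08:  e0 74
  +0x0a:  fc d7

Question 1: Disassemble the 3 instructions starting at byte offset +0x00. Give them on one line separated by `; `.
li r9, #85; je #4; lsl cx, bx

@+00  little-endian(d5 3c) = 0x3cd5
  top 5b → 0x7 → li [RI]
  rd@[10:7]=0x9 ⇒ r9
  imm@[6:0]=0x55 ⇒ #85
@+02  little-endian(04 d0) = 0xd004
  top 5b → 0x1a → je [J]
  imm@[10:0]=0x4 ⇒ #4
@+04  little-endian(08 71) = 0x7108
  top 5b → 0xe → lsl [RR]
  rd@[10:7]=0x2 ⇒ cx
  rs@[6:3]=0x1 ⇒ bx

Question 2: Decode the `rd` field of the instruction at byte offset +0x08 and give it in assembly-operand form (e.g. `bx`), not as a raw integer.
+0x08: e0 74 ⇒ word 0x74e0 (little)
  top 5b → 0xe → lsl [RR]
  [10:7] rd=9 = r9
  [6:3] rs=12 = r12

r9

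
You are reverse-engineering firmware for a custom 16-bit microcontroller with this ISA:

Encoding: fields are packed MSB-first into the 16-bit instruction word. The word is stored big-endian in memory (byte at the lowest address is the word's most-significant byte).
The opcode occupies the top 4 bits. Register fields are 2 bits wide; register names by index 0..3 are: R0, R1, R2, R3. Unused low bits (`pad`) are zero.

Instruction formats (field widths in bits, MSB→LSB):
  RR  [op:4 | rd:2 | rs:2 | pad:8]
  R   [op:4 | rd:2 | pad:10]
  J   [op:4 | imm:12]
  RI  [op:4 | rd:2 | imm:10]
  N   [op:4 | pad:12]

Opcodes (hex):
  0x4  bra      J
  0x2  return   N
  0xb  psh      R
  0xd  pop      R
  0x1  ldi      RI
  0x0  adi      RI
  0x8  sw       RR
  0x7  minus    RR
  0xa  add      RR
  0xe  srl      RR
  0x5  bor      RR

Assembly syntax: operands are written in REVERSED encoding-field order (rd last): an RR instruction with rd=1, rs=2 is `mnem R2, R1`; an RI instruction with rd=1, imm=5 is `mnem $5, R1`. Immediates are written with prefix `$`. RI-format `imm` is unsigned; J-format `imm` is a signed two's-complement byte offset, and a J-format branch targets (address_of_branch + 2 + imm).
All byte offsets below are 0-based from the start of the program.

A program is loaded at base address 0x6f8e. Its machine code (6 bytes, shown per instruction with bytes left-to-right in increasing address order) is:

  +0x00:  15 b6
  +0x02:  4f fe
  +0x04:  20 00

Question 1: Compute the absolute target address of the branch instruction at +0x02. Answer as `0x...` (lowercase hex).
off 0x02: read 4f fe as big → 0x4ffe
  top 4b → 0x4 → bra [J]
  imm: (w>>0)&0xfff=0xffe (s12→-2) → $-2
  target = base 0x6f8e + off 0x02 + 2 + imm -2 = 0x6f90

0x6f90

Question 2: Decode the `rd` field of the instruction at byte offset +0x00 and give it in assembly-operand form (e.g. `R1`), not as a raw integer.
+0x00: 15 b6 ⇒ word 0x15b6 (big)
  opcode bits[15:12]=0x1: ldi/RI
  rd: (w>>10)&0x3=0x1 → R1
  imm: (w>>0)&0x3ff=0x1b6 → $438

R1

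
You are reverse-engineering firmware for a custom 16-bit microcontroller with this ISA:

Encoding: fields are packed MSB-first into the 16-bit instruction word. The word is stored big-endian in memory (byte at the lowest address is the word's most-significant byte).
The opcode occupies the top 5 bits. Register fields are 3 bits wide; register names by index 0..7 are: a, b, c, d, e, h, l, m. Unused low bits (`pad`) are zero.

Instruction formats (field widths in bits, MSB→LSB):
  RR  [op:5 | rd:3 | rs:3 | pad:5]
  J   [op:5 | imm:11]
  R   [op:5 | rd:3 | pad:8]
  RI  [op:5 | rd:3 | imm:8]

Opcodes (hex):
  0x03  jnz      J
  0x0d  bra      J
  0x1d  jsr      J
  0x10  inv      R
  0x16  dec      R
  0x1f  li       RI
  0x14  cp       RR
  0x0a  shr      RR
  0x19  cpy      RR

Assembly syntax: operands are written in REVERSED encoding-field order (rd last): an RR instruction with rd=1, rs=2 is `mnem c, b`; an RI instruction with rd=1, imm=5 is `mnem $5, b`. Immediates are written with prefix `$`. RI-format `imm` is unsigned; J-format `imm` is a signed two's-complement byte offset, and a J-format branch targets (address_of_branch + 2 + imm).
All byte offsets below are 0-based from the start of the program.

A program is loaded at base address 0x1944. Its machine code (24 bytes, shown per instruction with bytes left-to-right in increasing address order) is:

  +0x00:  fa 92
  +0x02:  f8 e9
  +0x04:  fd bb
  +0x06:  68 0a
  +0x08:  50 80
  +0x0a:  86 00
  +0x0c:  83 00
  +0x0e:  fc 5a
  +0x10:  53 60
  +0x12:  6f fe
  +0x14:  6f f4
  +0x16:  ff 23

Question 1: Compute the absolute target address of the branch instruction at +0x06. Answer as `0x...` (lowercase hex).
0x1956

off 0x06: read 68 0a as big → 0x680a
  opcode bits[15:11]=0xd: bra/J
  [10:0] imm=10 = $10
  target = base 0x1944 + off 0x06 + 2 + imm 10 = 0x1956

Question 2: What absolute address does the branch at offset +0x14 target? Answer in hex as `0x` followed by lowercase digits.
0x194e

@+14  big-endian(6f f4) = 0x6ff4
  op=0x6ff4>>11=0xd ⇒ bra (J)
  imm: (w>>0)&0x7ff=0x7f4 (s11→-12) → $-12
  target = base 0x1944 + off 0x14 + 2 + imm -12 = 0x194e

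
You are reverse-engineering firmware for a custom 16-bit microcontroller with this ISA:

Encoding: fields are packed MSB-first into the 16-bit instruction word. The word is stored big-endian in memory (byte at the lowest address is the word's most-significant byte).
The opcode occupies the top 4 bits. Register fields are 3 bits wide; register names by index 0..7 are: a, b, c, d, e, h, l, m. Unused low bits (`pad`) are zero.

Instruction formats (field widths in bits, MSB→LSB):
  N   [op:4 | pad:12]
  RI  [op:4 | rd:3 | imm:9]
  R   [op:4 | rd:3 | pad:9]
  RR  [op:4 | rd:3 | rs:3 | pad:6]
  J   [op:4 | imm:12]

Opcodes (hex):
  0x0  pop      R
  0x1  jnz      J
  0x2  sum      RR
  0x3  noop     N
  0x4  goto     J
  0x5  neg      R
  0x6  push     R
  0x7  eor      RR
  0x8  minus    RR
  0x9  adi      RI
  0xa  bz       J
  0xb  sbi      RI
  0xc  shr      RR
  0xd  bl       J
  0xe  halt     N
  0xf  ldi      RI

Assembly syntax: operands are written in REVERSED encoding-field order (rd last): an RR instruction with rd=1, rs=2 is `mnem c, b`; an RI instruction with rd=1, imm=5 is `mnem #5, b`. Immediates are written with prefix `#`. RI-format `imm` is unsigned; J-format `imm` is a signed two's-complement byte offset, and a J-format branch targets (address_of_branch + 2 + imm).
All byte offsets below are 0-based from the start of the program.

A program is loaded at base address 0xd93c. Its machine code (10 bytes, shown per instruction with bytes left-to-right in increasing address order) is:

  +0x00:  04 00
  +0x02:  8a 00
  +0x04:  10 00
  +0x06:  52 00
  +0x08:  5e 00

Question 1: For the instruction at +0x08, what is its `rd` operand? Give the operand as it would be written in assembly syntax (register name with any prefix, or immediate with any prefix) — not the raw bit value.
[08] 5e 00 → 0x5e00
  opcode bits[15:12]=0x5: neg/R
  rd@[11:9]=0x7 ⇒ m

m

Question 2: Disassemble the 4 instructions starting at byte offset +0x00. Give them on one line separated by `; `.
pop c; minus a, h; jnz #0; neg b

+0x00: 04 00 ⇒ word 0x0400 (big)
  opcode bits[15:12]=0x0: pop/R
  [11:9] rd=2 = c
+0x02: 8a 00 ⇒ word 0x8a00 (big)
  opcode bits[15:12]=0x8: minus/RR
  [11:9] rd=5 = h
  [8:6] rs=0 = a
+0x04: 10 00 ⇒ word 0x1000 (big)
  opcode bits[15:12]=0x1: jnz/J
  [11:0] imm=0 = #0
+0x06: 52 00 ⇒ word 0x5200 (big)
  opcode bits[15:12]=0x5: neg/R
  [11:9] rd=1 = b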